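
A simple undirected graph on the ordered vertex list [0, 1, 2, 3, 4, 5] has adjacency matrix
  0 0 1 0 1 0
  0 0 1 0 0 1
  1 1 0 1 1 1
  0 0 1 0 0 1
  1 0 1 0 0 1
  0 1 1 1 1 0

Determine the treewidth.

2

A width-2 tree decomposition is:
Bags: B1 = {2, 3, 5}  B2 = {2, 4, 5}  B3 = {1, 2, 5}  B4 = {0, 2, 4}
Tree: B1–B2, B1–B3, B2–B4
Each bag holds 3 vertices, so the decomposition has width 2, which upper-bounds the treewidth. On the other hand G contains the 3-clique {0, 2, 4}. A clique must lie in a single bag of any decomposition, so no decomposition can have width below 2. Hence tw(G) = 2 exactly.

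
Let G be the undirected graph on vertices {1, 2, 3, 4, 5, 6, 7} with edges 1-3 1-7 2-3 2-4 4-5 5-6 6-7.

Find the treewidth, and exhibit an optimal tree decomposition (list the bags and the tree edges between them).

Treewidth 2.
Bags: B1 = {1, 6, 7}  B2 = {1, 3, 6}  B3 = {2, 3, 6}  B4 = {2, 4, 6}  B5 = {4, 5, 6}
Tree: B1–B2, B2–B3, B3–B4, B4–B5

Every bag has size at most 3, so the width is 3 − 1 = 2 and tw(G) ≤ 2. The edges 6–7–1–3–2–4–5–6 form a cycle, so G is not a tree and its treewidth is at least 2. Therefore the treewidth is 2.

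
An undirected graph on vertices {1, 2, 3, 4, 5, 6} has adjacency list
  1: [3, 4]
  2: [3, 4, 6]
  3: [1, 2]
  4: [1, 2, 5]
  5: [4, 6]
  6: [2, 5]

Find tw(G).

2

A width-2 tree decomposition is:
Bags: B1 = {1, 2, 3}  B2 = {1, 2, 4}  B3 = {2, 4, 6}  B4 = {4, 5, 6}
Tree: B1–B2, B2–B3, B3–B4
The largest bag has 3 vertices, giving width 2; this decomposition certifies tw(G) ≤ 2. The edges 3–1–4–2–3 form a cycle, so G is not a tree and its treewidth is at least 2. Therefore the treewidth is 2.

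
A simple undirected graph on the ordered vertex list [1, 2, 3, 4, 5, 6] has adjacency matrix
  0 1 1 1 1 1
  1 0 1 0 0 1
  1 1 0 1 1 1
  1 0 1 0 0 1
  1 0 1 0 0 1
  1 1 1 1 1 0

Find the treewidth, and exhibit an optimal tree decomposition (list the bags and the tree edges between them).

The largest bag has 4 vertices, giving width 3; this decomposition certifies tw(G) ≤ 3. Conversely, {1, 2, 3, 6} is a clique of size 4, and the vertices of any clique must share a bag in every tree decomposition; so some bag has ≥ 4 vertices and tw(G) ≥ 3. Hence tw(G) = 3 exactly.

Treewidth 3.
One optimal decomposition is:
Bags: B1 = {1, 3, 5, 6}  B2 = {1, 3, 4, 6}  B3 = {1, 2, 3, 6}
Tree: B1–B2, B2–B3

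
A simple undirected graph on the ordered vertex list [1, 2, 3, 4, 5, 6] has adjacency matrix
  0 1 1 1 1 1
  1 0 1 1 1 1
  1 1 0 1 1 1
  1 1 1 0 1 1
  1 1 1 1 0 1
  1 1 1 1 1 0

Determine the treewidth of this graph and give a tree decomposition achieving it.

A single bag containing all 6 vertices is trivially a valid decomposition of width 5. For the lower bound, the 6 vertices {1, 2, 3, 4, 5, 6} are pairwise adjacent, and any tree decomposition puts a clique entirely inside one bag — forcing width ≥ 5. Combining the bounds, tw(G) = 5.

Treewidth 5.
Bags: B1 = {1, 2, 3, 4, 5, 6}
Tree: (single bag)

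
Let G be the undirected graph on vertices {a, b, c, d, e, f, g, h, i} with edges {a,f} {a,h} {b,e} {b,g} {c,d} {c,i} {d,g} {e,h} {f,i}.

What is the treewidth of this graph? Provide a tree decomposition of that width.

Treewidth 2.
One such decomposition:
Bags: B1 = {a, e, h}  B2 = {a, e, f}  B3 = {e, f, i}  B4 = {c, e, i}  B5 = {c, d, e}  B6 = {d, e, g}  B7 = {b, e, g}
Tree: B1–B2, B2–B3, B3–B4, B4–B5, B5–B6, B6–B7

Every bag has size at most 3, so the width is 3 − 1 = 2 and tw(G) ≤ 2. Since e–h–a–f–i–c–d–g–b–e is a cycle in G, G is not acyclic. Forests are exactly the graphs of treewidth ≤ 1, so tw(G) ≥ 2. The upper and lower bounds meet at 2, so that is the treewidth.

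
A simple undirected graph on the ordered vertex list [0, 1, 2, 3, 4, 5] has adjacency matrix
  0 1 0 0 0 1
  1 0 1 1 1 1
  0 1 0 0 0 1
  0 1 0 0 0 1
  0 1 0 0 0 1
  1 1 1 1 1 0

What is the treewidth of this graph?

A width-2 tree decomposition is:
Bags: B1 = {1, 2, 5}  B2 = {1, 3, 5}  B3 = {0, 1, 5}  B4 = {1, 4, 5}
Tree: B1–B2, B2–B3, B1–B4
Every bag has size at most 3, so the width is 3 − 1 = 2 and tw(G) ≤ 2. Conversely, {0, 1, 5} is a clique of size 3, and the vertices of any clique must share a bag in every tree decomposition; so some bag has ≥ 3 vertices and tw(G) ≥ 2. Therefore the treewidth is 2.

2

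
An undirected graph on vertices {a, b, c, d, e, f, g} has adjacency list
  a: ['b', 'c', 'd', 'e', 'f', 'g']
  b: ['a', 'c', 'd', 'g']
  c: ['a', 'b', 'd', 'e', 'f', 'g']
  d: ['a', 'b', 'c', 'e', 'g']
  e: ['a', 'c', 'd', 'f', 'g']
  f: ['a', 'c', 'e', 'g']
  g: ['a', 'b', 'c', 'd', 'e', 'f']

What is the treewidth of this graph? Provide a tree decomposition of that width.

Every bag has size at most 5, so the width is 5 − 1 = 4 and tw(G) ≤ 4. For the lower bound, the 5 vertices {a, c, d, e, g} are pairwise adjacent, and any tree decomposition puts a clique entirely inside one bag — forcing width ≥ 4. Therefore the treewidth is 4.

Treewidth 4.
One such decomposition:
Bags: B1 = {a, b, c, d, g}  B2 = {a, c, d, e, g}  B3 = {a, c, e, f, g}
Tree: B1–B2, B2–B3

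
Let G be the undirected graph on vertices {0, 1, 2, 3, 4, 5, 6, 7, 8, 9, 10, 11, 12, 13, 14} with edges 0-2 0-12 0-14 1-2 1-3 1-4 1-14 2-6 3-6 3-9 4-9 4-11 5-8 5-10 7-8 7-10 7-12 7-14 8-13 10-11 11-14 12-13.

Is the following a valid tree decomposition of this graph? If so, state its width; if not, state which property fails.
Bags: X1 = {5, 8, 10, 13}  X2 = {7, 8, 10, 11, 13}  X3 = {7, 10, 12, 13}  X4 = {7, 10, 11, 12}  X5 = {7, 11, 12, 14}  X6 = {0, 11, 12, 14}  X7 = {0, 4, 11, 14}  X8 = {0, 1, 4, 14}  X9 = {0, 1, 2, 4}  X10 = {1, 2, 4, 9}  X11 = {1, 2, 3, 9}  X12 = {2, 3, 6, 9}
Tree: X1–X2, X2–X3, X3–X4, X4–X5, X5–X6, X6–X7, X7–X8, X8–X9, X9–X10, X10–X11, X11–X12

No — bags containing vertex 11 are not connected in the tree.

A tree decomposition must satisfy three properties: every vertex lies in some bag; for every edge, both endpoints lie together in some bag; and for every vertex, the bags containing it form a connected subtree. Here bags containing vertex 11 are not connected in the tree, so the decomposition is invalid.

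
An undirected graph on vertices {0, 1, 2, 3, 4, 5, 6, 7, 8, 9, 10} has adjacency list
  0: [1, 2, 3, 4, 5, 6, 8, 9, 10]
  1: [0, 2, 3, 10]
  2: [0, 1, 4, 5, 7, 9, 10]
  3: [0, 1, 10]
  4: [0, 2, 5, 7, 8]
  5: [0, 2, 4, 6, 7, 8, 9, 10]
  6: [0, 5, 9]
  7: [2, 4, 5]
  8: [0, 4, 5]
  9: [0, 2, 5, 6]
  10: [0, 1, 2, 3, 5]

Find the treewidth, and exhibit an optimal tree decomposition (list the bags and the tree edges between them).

Treewidth 3.
Bags: B1 = {0, 2, 4, 5}  B2 = {2, 4, 5, 7}  B3 = {0, 2, 5, 9}  B4 = {0, 2, 5, 10}  B5 = {0, 4, 5, 8}  B6 = {0, 5, 6, 9}  B7 = {0, 1, 2, 10}  B8 = {0, 1, 3, 10}
Tree: B1–B2, B1–B3, B3–B4, B1–B5, B3–B6, B4–B7, B7–B8

Every bag has size at most 4, so the width is 4 − 1 = 3 and tw(G) ≤ 3. Conversely, {0, 1, 2, 10} is a clique of size 4, and the vertices of any clique must share a bag in every tree decomposition; so some bag has ≥ 4 vertices and tw(G) ≥ 3. Therefore the treewidth is 3.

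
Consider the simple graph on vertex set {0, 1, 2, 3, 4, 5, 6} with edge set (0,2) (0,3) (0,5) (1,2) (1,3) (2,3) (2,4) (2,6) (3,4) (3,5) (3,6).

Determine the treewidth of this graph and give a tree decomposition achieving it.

Treewidth 2.
Bags: B1 = {0, 2, 3}  B2 = {2, 3, 6}  B3 = {2, 3, 4}  B4 = {1, 2, 3}  B5 = {0, 3, 5}
Tree: B1–B2, B2–B3, B2–B4, B1–B5

Every bag has size at most 3, so the width is 3 − 1 = 2 and tw(G) ≤ 2. For the lower bound, the 3 vertices {0, 2, 3} are pairwise adjacent, and any tree decomposition puts a clique entirely inside one bag — forcing width ≥ 2. Hence tw(G) = 2 exactly.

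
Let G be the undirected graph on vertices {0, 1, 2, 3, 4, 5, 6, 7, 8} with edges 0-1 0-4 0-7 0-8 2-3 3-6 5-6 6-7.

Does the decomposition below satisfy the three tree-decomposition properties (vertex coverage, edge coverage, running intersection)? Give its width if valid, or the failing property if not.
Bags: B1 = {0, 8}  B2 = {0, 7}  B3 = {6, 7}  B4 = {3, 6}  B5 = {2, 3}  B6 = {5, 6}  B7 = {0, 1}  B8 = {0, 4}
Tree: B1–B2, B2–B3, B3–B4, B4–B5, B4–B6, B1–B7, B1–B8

Checking the three conditions: (i) the bags cover all of {0, 1, 2, 3, 4, 5, 6, 7, 8}; (ii) for each edge, some bag contains both endpoints; (iii) the bags containing any fixed vertex form a subtree. All hold, so the decomposition is valid with width 2 − 1 = 1.

Yes; width 1.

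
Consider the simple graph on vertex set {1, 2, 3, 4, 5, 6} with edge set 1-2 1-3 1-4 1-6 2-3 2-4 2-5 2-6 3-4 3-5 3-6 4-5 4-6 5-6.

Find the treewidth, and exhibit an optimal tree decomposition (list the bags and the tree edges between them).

Treewidth 4.
Bags: B1 = {2, 3, 4, 5, 6}  B2 = {1, 2, 3, 4, 6}
Tree: B1–B2

Every bag has size at most 5, so the width is 5 − 1 = 4 and tw(G) ≤ 4. Conversely, {1, 2, 3, 4, 6} is a clique of size 5, and the vertices of any clique must share a bag in every tree decomposition; so some bag has ≥ 5 vertices and tw(G) ≥ 4. Combining the bounds, tw(G) = 4.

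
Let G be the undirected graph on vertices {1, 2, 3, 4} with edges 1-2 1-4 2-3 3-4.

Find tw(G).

A width-2 tree decomposition is:
Bags: B1 = {1, 2, 3}  B2 = {1, 3, 4}
Tree: B1–B2
Every bag has size at most 3, so the width is 3 − 1 = 2 and tw(G) ≤ 2. The edges 1–2–3–4–1 form a cycle, so G is not a tree and its treewidth is at least 2. The upper and lower bounds meet at 2, so that is the treewidth.

2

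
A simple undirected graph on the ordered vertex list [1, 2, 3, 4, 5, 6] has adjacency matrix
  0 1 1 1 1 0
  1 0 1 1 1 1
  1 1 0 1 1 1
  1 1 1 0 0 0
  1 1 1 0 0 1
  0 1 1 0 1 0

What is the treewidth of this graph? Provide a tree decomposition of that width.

Treewidth 3.
Bags: B1 = {1, 2, 3, 5}  B2 = {1, 2, 3, 4}  B3 = {2, 3, 5, 6}
Tree: B1–B2, B1–B3

The largest bag has 4 vertices, giving width 3; this decomposition certifies tw(G) ≤ 3. On the other hand G contains the 4-clique {1, 2, 3, 4}. A clique must lie in a single bag of any decomposition, so no decomposition can have width below 3. Hence tw(G) = 3 exactly.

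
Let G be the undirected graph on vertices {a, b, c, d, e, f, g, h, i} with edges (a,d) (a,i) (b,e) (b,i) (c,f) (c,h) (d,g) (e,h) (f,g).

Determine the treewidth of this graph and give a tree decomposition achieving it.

Every bag has size at most 3, so the width is 3 − 1 = 2 and tw(G) ≤ 2. The edges e–h–c–f–g–d–a–i–b–e form a cycle, so G is not a tree and its treewidth is at least 2. Therefore the treewidth is 2.

Treewidth 2.
Bags: B1 = {c, e, h}  B2 = {c, e, f}  B3 = {e, f, g}  B4 = {d, e, g}  B5 = {a, d, e}  B6 = {a, e, i}  B7 = {b, e, i}
Tree: B1–B2, B2–B3, B3–B4, B4–B5, B5–B6, B6–B7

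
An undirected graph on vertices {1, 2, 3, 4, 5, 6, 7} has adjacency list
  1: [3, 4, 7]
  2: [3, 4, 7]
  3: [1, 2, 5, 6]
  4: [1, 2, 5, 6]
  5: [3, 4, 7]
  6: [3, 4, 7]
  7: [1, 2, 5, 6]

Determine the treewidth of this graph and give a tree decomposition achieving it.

Treewidth 3.
One optimal decomposition is:
Bags: B1 = {2, 3, 4, 7}  B2 = {1, 3, 4, 7}  B3 = {3, 4, 5, 7}  B4 = {3, 4, 6, 7}
Tree: B1–B2, B2–B3, B3–B4

Every bag has size at most 4, so the width is 4 − 1 = 3 and tw(G) ≤ 3. For the lower bound: the 4 vertex sets {2,7}, {1,3}, {4}, {5} are disjoint, each induces a connected subgraph, and every pair is joined by at least one edge of G. Contracting each set to a single vertex therefore yields K_{4} as a minor, and since treewidth is minor-monotone, tw(G) ≥ tw(K_{4}) = 3. Hence tw(G) = 3 exactly.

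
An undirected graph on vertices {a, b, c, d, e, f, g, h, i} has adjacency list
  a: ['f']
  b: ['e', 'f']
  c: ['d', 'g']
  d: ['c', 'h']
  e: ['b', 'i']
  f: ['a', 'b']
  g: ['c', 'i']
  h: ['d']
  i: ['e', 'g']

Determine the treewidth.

1

A width-1 tree decomposition is:
Bags: B1 = {d, h}  B2 = {c, d}  B3 = {c, g}  B4 = {g, i}  B5 = {e, i}  B6 = {b, e}  B7 = {b, f}  B8 = {a, f}
Tree: B1–B2, B2–B3, B3–B4, B4–B5, B5–B6, B6–B7, B7–B8
The largest bag has 2 vertices, giving width 1; this decomposition certifies tw(G) ≤ 1. G has an edge, so its treewidth is at least 1. Therefore the treewidth is 1.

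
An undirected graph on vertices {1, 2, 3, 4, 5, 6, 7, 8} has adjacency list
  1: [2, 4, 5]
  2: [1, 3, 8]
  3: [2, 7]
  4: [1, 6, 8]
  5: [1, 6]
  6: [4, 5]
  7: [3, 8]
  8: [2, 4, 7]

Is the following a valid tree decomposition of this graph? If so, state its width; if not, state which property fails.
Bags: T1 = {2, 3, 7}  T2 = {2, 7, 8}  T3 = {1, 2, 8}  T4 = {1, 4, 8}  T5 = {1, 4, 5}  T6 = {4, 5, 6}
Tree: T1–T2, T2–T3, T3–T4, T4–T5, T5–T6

Yes; width 2.

Every vertex of G appears in some bag (union = {1, 2, 3, 4, 5, 6, 7, 8}); every edge is covered by a bag; and for each vertex v the set of bags containing v is connected in the bag tree. The decomposition is therefore valid. The largest bag has 3 vertices, so the width is 2.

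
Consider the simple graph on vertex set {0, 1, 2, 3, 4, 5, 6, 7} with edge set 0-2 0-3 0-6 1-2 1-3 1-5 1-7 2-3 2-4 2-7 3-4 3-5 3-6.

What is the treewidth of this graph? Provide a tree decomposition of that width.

Treewidth 2.
One such decomposition:
Bags: B1 = {0, 2, 3}  B2 = {0, 3, 6}  B3 = {1, 2, 3}  B4 = {1, 2, 7}  B5 = {1, 3, 5}  B6 = {2, 3, 4}
Tree: B1–B2, B1–B3, B3–B4, B3–B5, B3–B6

The largest bag has 3 vertices, giving width 2; this decomposition certifies tw(G) ≤ 2. On the other hand G contains the 3-clique {0, 2, 3}. A clique must lie in a single bag of any decomposition, so no decomposition can have width below 2. Therefore the treewidth is 2.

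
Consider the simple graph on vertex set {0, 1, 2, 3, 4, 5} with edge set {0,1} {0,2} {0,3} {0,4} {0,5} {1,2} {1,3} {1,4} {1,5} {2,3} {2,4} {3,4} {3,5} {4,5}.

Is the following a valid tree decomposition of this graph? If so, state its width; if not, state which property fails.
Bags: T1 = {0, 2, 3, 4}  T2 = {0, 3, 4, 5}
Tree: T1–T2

A tree decomposition must satisfy three properties: every vertex lies in some bag; for every edge, both endpoints lie together in some bag; and for every vertex, the bags containing it form a connected subtree. Here vertex 1 appears in no bag, so the decomposition is invalid.

No — vertex 1 appears in no bag.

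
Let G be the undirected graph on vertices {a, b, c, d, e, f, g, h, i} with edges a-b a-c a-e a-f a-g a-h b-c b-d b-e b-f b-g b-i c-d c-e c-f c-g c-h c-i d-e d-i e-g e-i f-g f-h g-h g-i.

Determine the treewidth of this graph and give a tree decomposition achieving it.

Treewidth 4.
One such decomposition:
Bags: B1 = {a, b, c, e, g}  B2 = {b, c, e, g, i}  B3 = {b, c, d, e, i}  B4 = {a, b, c, f, g}  B5 = {a, c, f, g, h}
Tree: B1–B2, B2–B3, B1–B4, B4–B5

Each bag holds 5 vertices, so the decomposition has width 4, which upper-bounds the treewidth. Conversely, {b, c, d, e, i} is a clique of size 5, and the vertices of any clique must share a bag in every tree decomposition; so some bag has ≥ 5 vertices and tw(G) ≥ 4. Therefore the treewidth is 4.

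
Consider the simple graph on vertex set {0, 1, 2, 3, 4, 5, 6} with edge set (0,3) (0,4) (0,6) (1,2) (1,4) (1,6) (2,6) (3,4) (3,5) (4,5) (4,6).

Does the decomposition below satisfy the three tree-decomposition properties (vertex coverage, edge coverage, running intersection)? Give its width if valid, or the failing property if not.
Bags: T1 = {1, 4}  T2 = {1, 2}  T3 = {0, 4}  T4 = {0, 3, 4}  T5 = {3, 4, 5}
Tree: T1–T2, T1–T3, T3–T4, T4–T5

A tree decomposition must satisfy three properties: every vertex lies in some bag; for every edge, both endpoints lie together in some bag; and for every vertex, the bags containing it form a connected subtree. Here vertex 6 appears in no bag, so the decomposition is invalid.

No — vertex 6 appears in no bag.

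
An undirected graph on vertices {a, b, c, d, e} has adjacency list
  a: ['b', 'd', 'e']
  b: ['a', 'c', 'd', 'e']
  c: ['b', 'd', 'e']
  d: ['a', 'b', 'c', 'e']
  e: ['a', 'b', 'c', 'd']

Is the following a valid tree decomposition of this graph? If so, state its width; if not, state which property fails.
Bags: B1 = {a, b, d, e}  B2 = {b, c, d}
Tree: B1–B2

No — edge (e,c) lies in no bag.

A tree decomposition must satisfy three properties: every vertex lies in some bag; for every edge, both endpoints lie together in some bag; and for every vertex, the bags containing it form a connected subtree. Here edge (e,c) lies in no bag, so the decomposition is invalid.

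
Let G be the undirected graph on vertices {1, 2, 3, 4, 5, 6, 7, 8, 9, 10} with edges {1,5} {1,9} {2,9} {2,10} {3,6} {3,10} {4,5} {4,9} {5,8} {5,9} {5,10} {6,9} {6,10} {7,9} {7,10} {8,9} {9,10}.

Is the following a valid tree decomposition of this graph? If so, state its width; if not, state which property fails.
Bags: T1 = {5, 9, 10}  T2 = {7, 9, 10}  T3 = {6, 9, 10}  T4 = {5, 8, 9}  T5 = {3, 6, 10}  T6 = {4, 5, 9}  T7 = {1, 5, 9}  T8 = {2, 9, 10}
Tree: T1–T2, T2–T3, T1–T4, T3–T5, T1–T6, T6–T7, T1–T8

Vertex coverage: the bags together contain {1, 2, 3, 4, 5, 6, 7, 8, 9, 10}, the full vertex set. Edge coverage: each edge of G has both endpoints in at least one bag. Running intersection: for every vertex, the bags containing it form a connected subtree. All three properties hold, so this is a valid tree decomposition of width max|bag| − 1 = 2, and hence tw(G) ≤ 2.

Yes; width 2.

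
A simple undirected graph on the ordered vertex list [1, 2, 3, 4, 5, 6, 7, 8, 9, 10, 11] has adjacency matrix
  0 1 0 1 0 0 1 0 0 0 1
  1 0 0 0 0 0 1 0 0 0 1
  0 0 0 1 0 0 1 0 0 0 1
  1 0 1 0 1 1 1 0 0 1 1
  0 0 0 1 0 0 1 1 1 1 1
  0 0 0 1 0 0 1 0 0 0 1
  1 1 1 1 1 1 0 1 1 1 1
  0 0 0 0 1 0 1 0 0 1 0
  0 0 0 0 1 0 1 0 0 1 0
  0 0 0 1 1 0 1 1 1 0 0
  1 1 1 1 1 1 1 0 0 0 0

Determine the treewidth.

3

A width-3 tree decomposition is:
Bags: B1 = {4, 5, 7, 10}  B2 = {4, 5, 7, 11}  B3 = {1, 4, 7, 11}  B4 = {5, 7, 9, 10}  B5 = {4, 6, 7, 11}  B6 = {3, 4, 7, 11}  B7 = {5, 7, 8, 10}  B8 = {1, 2, 7, 11}
Tree: B1–B2, B2–B3, B1–B4, B3–B5, B2–B6, B1–B7, B3–B8
The largest bag has 4 vertices, giving width 3; this decomposition certifies tw(G) ≤ 3. For the lower bound, the 4 vertices {5, 7, 8, 10} are pairwise adjacent, and any tree decomposition puts a clique entirely inside one bag — forcing width ≥ 3. Therefore the treewidth is 3.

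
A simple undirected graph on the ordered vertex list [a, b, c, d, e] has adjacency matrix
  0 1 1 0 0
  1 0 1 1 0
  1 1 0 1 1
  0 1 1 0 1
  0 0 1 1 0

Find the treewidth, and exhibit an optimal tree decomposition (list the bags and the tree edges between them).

Treewidth 2.
Bags: B1 = {a, b, c}  B2 = {b, c, d}  B3 = {c, d, e}
Tree: B1–B2, B2–B3

Each bag holds 3 vertices, so the decomposition has width 2, which upper-bounds the treewidth. Conversely, {c, d, e} is a clique of size 3, and the vertices of any clique must share a bag in every tree decomposition; so some bag has ≥ 3 vertices and tw(G) ≥ 2. Combining the bounds, tw(G) = 2.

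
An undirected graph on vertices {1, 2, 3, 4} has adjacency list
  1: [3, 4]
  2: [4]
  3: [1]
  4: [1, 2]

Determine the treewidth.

A width-1 tree decomposition is:
Bags: B1 = {2, 4}  B2 = {1, 4}  B3 = {1, 3}
Tree: B1–B2, B2–B3
Every bag has size at most 2, so the width is 2 − 1 = 1 and tw(G) ≤ 1. G has an edge, so its treewidth is at least 1. Hence tw(G) = 1 exactly.

1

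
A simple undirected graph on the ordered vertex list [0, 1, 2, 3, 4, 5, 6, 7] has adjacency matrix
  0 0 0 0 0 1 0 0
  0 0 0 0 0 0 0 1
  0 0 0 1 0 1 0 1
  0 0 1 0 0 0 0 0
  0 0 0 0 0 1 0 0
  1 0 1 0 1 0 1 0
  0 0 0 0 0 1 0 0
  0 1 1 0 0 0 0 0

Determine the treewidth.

1

A width-1 tree decomposition is:
Bags: B1 = {2, 7}  B2 = {1, 7}  B3 = {2, 5}  B4 = {0, 5}  B5 = {2, 3}  B6 = {5, 6}  B7 = {4, 5}
Tree: B1–B2, B1–B3, B3–B4, B1–B5, B3–B6, B3–B7
Every bag has size at most 2, so the width is 2 − 1 = 1 and tw(G) ≤ 1. G has an edge, so its treewidth is at least 1. Combining the bounds, tw(G) = 1.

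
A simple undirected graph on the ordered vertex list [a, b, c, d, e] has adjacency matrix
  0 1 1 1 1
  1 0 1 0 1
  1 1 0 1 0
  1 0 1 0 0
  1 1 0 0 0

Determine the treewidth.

2

A width-2 tree decomposition is:
Bags: B1 = {a, b, e}  B2 = {a, b, c}  B3 = {a, c, d}
Tree: B1–B2, B2–B3
The largest bag has 3 vertices, giving width 2; this decomposition certifies tw(G) ≤ 2. Conversely, {a, b, e} is a clique of size 3, and the vertices of any clique must share a bag in every tree decomposition; so some bag has ≥ 3 vertices and tw(G) ≥ 2. The upper and lower bounds meet at 2, so that is the treewidth.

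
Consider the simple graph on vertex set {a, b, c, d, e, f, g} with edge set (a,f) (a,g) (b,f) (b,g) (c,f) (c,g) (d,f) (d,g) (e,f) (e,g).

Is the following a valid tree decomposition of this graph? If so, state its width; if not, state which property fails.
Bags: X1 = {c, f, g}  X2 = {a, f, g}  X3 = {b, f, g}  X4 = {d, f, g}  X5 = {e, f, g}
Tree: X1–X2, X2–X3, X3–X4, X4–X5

Checking the three conditions: (i) the bags cover all of {a, b, c, d, e, f, g}; (ii) for each edge, some bag contains both endpoints; (iii) the bags containing any fixed vertex form a subtree. All hold, so the decomposition is valid with width 3 − 1 = 2.

Yes; width 2.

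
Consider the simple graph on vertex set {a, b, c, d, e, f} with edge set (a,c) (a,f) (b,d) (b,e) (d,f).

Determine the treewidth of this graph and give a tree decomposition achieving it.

Treewidth 1.
Bags: B1 = {b, e}  B2 = {b, d}  B3 = {d, f}  B4 = {a, f}  B5 = {a, c}
Tree: B1–B2, B2–B3, B3–B4, B4–B5

The largest bag has 2 vertices, giving width 1; this decomposition certifies tw(G) ≤ 1. Since G has at least one edge (e.g. e–b), it is not an edgeless graph, so tw(G) ≥ 1. Combining the bounds, tw(G) = 1.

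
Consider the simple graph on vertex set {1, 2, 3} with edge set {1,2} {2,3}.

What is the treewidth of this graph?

A width-1 tree decomposition is:
Bags: B1 = {2, 3}  B2 = {1, 2}
Tree: B1–B2
The largest bag has 2 vertices, giving width 1; this decomposition certifies tw(G) ≤ 1. G has an edge, so its treewidth is at least 1. Hence tw(G) = 1 exactly.

1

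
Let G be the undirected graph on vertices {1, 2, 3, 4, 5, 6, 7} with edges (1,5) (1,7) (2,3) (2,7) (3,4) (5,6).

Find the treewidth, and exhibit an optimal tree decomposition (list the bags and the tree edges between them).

Every bag has size at most 2, so the width is 2 − 1 = 1 and tw(G) ≤ 1. Any graph with an edge has treewidth ≥ 1, and G has the edge 4–3. Therefore the treewidth is 1.

Treewidth 1.
One optimal decomposition is:
Bags: B1 = {3, 4}  B2 = {2, 3}  B3 = {2, 7}  B4 = {1, 7}  B5 = {1, 5}  B6 = {5, 6}
Tree: B1–B2, B2–B3, B3–B4, B4–B5, B5–B6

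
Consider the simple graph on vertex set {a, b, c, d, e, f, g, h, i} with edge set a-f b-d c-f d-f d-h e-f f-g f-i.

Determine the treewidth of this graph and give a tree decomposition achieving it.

Each bag holds 2 vertices, so the decomposition has width 1, which upper-bounds the treewidth. G has an edge, so its treewidth is at least 1. The upper and lower bounds meet at 1, so that is the treewidth.

Treewidth 1.
One optimal decomposition is:
Bags: B1 = {d, f}  B2 = {f, i}  B3 = {b, d}  B4 = {f, g}  B5 = {c, f}  B6 = {e, f}  B7 = {a, f}  B8 = {d, h}
Tree: B1–B2, B1–B3, B2–B4, B1–B5, B5–B6, B4–B7, B1–B8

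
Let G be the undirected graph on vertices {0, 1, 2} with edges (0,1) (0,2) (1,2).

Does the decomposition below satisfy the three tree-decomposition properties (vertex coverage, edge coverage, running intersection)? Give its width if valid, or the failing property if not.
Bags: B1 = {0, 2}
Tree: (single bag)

No — vertex 1 appears in no bag.

A tree decomposition must satisfy three properties: every vertex lies in some bag; for every edge, both endpoints lie together in some bag; and for every vertex, the bags containing it form a connected subtree. Here vertex 1 appears in no bag, so the decomposition is invalid.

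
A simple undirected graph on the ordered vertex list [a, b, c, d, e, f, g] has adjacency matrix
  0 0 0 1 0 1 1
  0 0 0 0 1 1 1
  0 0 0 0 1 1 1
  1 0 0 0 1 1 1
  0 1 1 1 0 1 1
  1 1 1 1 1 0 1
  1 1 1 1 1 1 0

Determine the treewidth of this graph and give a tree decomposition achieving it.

Treewidth 3.
Bags: B1 = {a, d, f, g}  B2 = {d, e, f, g}  B3 = {b, e, f, g}  B4 = {c, e, f, g}
Tree: B1–B2, B2–B3, B2–B4

The largest bag has 4 vertices, giving width 3; this decomposition certifies tw(G) ≤ 3. On the other hand G contains the 4-clique {d, e, f, g}. A clique must lie in a single bag of any decomposition, so no decomposition can have width below 3. Hence tw(G) = 3 exactly.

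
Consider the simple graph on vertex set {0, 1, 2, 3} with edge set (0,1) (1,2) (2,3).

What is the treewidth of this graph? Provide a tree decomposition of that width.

The largest bag has 2 vertices, giving width 1; this decomposition certifies tw(G) ≤ 1. G has an edge, so its treewidth is at least 1. Combining the bounds, tw(G) = 1.

Treewidth 1.
Bags: B1 = {0, 1}  B2 = {1, 2}  B3 = {2, 3}
Tree: B1–B2, B2–B3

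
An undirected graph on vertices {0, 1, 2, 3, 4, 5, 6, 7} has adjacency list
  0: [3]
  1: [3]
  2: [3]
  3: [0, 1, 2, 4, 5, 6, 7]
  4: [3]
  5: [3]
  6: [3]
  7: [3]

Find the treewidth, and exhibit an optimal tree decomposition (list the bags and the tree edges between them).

Treewidth 1.
One optimal decomposition is:
Bags: B1 = {1, 3}  B2 = {3, 4}  B3 = {3, 5}  B4 = {3, 7}  B5 = {3, 6}  B6 = {2, 3}  B7 = {0, 3}
Tree: B1–B2, B2–B3, B2–B4, B2–B5, B3–B6, B6–B7

The largest bag has 2 vertices, giving width 1; this decomposition certifies tw(G) ≤ 1. Since G has at least one edge (e.g. 1–3), it is not an edgeless graph, so tw(G) ≥ 1. Therefore the treewidth is 1.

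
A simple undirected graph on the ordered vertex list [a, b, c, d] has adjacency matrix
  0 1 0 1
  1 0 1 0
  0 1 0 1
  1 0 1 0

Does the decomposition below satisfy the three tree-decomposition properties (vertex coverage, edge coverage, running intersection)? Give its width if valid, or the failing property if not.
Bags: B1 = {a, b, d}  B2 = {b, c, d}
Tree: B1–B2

Yes; width 2.

Checking the three conditions: (i) the bags cover all of {a, b, c, d}; (ii) for each edge, some bag contains both endpoints; (iii) the bags containing any fixed vertex form a subtree. All hold, so the decomposition is valid with width 3 − 1 = 2.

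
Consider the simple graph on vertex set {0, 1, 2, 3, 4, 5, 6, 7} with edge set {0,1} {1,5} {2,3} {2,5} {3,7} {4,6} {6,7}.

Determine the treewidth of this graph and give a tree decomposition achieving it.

Treewidth 1.
One optimal decomposition is:
Bags: B1 = {4, 6}  B2 = {6, 7}  B3 = {3, 7}  B4 = {2, 3}  B5 = {2, 5}  B6 = {1, 5}  B7 = {0, 1}
Tree: B1–B2, B2–B3, B3–B4, B4–B5, B5–B6, B6–B7

Every bag has size at most 2, so the width is 2 − 1 = 1 and tw(G) ≤ 1. G has an edge, so its treewidth is at least 1. Hence tw(G) = 1 exactly.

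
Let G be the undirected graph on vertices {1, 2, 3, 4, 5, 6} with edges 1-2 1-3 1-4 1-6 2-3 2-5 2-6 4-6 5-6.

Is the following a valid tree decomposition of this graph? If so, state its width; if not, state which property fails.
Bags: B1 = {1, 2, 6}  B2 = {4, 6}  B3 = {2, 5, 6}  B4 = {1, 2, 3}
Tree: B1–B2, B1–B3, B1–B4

A tree decomposition must satisfy three properties: every vertex lies in some bag; for every edge, both endpoints lie together in some bag; and for every vertex, the bags containing it form a connected subtree. Here edge (1,4) lies in no bag, so the decomposition is invalid.

No — edge (1,4) lies in no bag.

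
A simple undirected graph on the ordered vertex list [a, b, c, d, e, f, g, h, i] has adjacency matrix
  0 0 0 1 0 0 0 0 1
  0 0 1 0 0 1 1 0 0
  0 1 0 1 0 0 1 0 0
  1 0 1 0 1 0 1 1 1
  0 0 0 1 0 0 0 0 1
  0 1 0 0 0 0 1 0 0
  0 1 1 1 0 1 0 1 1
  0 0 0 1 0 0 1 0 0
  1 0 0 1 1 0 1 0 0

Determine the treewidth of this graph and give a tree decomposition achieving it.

Treewidth 2.
One optimal decomposition is:
Bags: B1 = {c, d, g}  B2 = {d, g, i}  B3 = {b, c, g}  B4 = {d, g, h}  B5 = {d, e, i}  B6 = {a, d, i}  B7 = {b, f, g}
Tree: B1–B2, B1–B3, B1–B4, B2–B5, B5–B6, B3–B7

The largest bag has 3 vertices, giving width 2; this decomposition certifies tw(G) ≤ 2. Conversely, {d, g, h} is a clique of size 3, and the vertices of any clique must share a bag in every tree decomposition; so some bag has ≥ 3 vertices and tw(G) ≥ 2. Therefore the treewidth is 2.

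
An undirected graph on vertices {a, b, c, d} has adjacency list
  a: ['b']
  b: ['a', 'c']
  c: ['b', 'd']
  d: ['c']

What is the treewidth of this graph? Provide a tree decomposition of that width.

The largest bag has 2 vertices, giving width 1; this decomposition certifies tw(G) ≤ 1. Any graph with an edge has treewidth ≥ 1, and G has the edge b–a. Combining the bounds, tw(G) = 1.

Treewidth 1.
Bags: B1 = {a, b}  B2 = {b, c}  B3 = {c, d}
Tree: B1–B2, B2–B3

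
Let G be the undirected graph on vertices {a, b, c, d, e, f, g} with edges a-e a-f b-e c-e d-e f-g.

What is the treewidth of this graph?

A width-1 tree decomposition is:
Bags: B1 = {b, e}  B2 = {a, e}  B3 = {a, f}  B4 = {c, e}  B5 = {d, e}  B6 = {f, g}
Tree: B1–B2, B2–B3, B1–B4, B1–B5, B3–B6
The largest bag has 2 vertices, giving width 1; this decomposition certifies tw(G) ≤ 1. G has an edge, so its treewidth is at least 1. The upper and lower bounds meet at 1, so that is the treewidth.

1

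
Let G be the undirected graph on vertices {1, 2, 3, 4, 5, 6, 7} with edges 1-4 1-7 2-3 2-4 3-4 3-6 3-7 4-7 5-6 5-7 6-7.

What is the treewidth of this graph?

A width-2 tree decomposition is:
Bags: B1 = {3, 4, 7}  B2 = {1, 4, 7}  B3 = {2, 3, 4}  B4 = {3, 6, 7}  B5 = {5, 6, 7}
Tree: B1–B2, B1–B3, B1–B4, B4–B5
The largest bag has 3 vertices, giving width 2; this decomposition certifies tw(G) ≤ 2. Conversely, {2, 3, 4} is a clique of size 3, and the vertices of any clique must share a bag in every tree decomposition; so some bag has ≥ 3 vertices and tw(G) ≥ 2. Hence tw(G) = 2 exactly.

2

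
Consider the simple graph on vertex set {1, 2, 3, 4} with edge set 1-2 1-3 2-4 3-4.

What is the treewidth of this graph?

2

A width-2 tree decomposition is:
Bags: B1 = {1, 3, 4}  B2 = {1, 2, 4}
Tree: B1–B2
Each bag holds 3 vertices, so the decomposition has width 2, which upper-bounds the treewidth. For the lower bound, G contains the cycle 4–3–1–2–4, so G is not a forest; only forests have treewidth ≤ 1, hence tw(G) ≥ 2. Therefore the treewidth is 2.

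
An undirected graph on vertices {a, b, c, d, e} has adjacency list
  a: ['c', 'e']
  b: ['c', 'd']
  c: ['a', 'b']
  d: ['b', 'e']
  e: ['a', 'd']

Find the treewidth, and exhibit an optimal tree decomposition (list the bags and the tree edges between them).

Treewidth 2.
Bags: B1 = {a, d, e}  B2 = {a, c, d}  B3 = {b, c, d}
Tree: B1–B2, B2–B3

The largest bag has 3 vertices, giving width 2; this decomposition certifies tw(G) ≤ 2. Since d–e–a–c–b–d is a cycle in G, G is not acyclic. Forests are exactly the graphs of treewidth ≤ 1, so tw(G) ≥ 2. The upper and lower bounds meet at 2, so that is the treewidth.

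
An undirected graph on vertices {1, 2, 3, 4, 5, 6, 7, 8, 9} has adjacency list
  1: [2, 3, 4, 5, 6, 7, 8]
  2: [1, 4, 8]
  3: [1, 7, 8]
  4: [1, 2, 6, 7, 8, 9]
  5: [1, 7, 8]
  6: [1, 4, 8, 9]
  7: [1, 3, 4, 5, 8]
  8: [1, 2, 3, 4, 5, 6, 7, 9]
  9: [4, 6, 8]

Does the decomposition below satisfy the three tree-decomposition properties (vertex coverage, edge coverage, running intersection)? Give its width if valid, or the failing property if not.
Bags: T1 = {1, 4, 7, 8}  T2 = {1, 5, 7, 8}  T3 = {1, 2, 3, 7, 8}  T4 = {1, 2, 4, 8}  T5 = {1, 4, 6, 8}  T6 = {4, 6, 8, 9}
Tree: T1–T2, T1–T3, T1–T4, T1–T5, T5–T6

No — bags containing vertex 2 are not connected in the tree.

A tree decomposition must satisfy three properties: every vertex lies in some bag; for every edge, both endpoints lie together in some bag; and for every vertex, the bags containing it form a connected subtree. Here bags containing vertex 2 are not connected in the tree, so the decomposition is invalid.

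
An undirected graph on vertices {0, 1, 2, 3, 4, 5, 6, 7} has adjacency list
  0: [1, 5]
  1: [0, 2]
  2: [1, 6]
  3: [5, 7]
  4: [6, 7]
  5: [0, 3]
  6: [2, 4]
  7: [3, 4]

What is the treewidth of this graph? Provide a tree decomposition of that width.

The largest bag has 3 vertices, giving width 2; this decomposition certifies tw(G) ≤ 2. Since 1–0–5–3–7–4–6–2–1 is a cycle in G, G is not acyclic. Forests are exactly the graphs of treewidth ≤ 1, so tw(G) ≥ 2. Therefore the treewidth is 2.

Treewidth 2.
Bags: B1 = {0, 1, 5}  B2 = {1, 3, 5}  B3 = {1, 3, 7}  B4 = {1, 4, 7}  B5 = {1, 4, 6}  B6 = {1, 2, 6}
Tree: B1–B2, B2–B3, B3–B4, B4–B5, B5–B6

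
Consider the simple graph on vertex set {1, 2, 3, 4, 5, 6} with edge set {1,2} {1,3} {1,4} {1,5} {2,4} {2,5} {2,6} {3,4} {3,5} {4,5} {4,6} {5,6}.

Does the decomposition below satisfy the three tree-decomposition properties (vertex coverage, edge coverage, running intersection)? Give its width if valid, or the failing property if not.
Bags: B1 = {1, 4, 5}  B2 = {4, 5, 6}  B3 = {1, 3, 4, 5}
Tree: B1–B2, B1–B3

No — vertex 2 appears in no bag.

A tree decomposition must satisfy three properties: every vertex lies in some bag; for every edge, both endpoints lie together in some bag; and for every vertex, the bags containing it form a connected subtree. Here vertex 2 appears in no bag, so the decomposition is invalid.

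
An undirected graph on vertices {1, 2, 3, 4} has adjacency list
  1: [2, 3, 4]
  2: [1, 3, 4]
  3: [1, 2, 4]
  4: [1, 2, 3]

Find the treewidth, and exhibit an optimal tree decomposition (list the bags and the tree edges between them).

Treewidth 3.
One optimal decomposition is:
Bags: B1 = {1, 2, 3, 4}
Tree: (single bag)

With just one bag of size 4, the width is 4 − 1 = 3, so tw(G) ≤ 3. For the lower bound, the 4 vertices {1, 2, 3, 4} are pairwise adjacent, and any tree decomposition puts a clique entirely inside one bag — forcing width ≥ 3. Hence tw(G) = 3 exactly.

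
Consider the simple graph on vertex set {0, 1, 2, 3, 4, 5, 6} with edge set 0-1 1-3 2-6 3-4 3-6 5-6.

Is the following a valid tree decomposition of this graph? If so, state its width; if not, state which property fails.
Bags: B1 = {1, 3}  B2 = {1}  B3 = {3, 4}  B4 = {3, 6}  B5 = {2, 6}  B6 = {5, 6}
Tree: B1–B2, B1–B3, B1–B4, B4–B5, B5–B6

No — vertex 0 appears in no bag.

A tree decomposition must satisfy three properties: every vertex lies in some bag; for every edge, both endpoints lie together in some bag; and for every vertex, the bags containing it form a connected subtree. Here vertex 0 appears in no bag, so the decomposition is invalid.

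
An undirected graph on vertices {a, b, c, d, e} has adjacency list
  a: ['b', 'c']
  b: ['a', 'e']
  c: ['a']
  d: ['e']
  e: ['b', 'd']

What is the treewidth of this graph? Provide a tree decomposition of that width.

Each bag holds 2 vertices, so the decomposition has width 1, which upper-bounds the treewidth. Since G has at least one edge (e.g. d–e), it is not an edgeless graph, so tw(G) ≥ 1. Therefore the treewidth is 1.

Treewidth 1.
One optimal decomposition is:
Bags: B1 = {d, e}  B2 = {b, e}  B3 = {a, b}  B4 = {a, c}
Tree: B1–B2, B2–B3, B3–B4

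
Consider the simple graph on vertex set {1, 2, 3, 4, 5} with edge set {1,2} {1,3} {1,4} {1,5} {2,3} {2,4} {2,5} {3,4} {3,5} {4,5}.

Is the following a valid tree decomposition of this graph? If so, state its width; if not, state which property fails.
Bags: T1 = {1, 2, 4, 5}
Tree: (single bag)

No — vertex 3 appears in no bag.

A tree decomposition must satisfy three properties: every vertex lies in some bag; for every edge, both endpoints lie together in some bag; and for every vertex, the bags containing it form a connected subtree. Here vertex 3 appears in no bag, so the decomposition is invalid.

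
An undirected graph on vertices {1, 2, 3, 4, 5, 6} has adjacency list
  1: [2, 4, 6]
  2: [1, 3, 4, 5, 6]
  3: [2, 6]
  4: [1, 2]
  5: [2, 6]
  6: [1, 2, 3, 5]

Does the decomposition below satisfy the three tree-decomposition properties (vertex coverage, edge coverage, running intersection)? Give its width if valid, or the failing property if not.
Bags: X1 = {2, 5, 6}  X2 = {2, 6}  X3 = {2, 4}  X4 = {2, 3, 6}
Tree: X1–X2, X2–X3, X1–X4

No — vertex 1 appears in no bag.

A tree decomposition must satisfy three properties: every vertex lies in some bag; for every edge, both endpoints lie together in some bag; and for every vertex, the bags containing it form a connected subtree. Here vertex 1 appears in no bag, so the decomposition is invalid.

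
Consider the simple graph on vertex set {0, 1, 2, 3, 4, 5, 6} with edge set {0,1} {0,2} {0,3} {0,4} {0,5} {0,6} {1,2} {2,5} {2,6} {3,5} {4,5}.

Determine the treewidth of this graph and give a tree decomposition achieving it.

Treewidth 2.
One optimal decomposition is:
Bags: B1 = {0, 2, 5}  B2 = {0, 2, 6}  B3 = {0, 4, 5}  B4 = {0, 1, 2}  B5 = {0, 3, 5}
Tree: B1–B2, B1–B3, B2–B4, B3–B5

Each bag holds 3 vertices, so the decomposition has width 2, which upper-bounds the treewidth. Conversely, {0, 1, 2} is a clique of size 3, and the vertices of any clique must share a bag in every tree decomposition; so some bag has ≥ 3 vertices and tw(G) ≥ 2. The upper and lower bounds meet at 2, so that is the treewidth.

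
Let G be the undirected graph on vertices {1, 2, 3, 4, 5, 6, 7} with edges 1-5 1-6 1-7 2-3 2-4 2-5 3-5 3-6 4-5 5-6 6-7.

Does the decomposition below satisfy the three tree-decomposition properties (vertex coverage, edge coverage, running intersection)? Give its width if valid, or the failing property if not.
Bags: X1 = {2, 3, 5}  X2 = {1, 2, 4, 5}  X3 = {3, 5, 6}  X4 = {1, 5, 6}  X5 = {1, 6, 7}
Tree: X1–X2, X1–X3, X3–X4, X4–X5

A tree decomposition must satisfy three properties: every vertex lies in some bag; for every edge, both endpoints lie together in some bag; and for every vertex, the bags containing it form a connected subtree. Here bags containing vertex 1 are not connected in the tree, so the decomposition is invalid.

No — bags containing vertex 1 are not connected in the tree.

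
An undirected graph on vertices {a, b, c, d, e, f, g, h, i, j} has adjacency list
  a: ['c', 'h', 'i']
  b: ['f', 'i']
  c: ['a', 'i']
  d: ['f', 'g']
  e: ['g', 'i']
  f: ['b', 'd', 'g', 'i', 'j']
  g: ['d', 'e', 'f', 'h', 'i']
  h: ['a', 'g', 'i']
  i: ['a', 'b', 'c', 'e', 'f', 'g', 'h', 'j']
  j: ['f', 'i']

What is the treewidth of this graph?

A width-2 tree decomposition is:
Bags: B1 = {e, g, i}  B2 = {f, g, i}  B3 = {g, h, i}  B4 = {b, f, i}  B5 = {a, h, i}  B6 = {a, c, i}  B7 = {d, f, g}  B8 = {f, i, j}
Tree: B1–B2, B2–B3, B2–B4, B3–B5, B5–B6, B2–B7, B4–B8
The largest bag has 3 vertices, giving width 2; this decomposition certifies tw(G) ≤ 2. For the lower bound, the 3 vertices {d, f, g} are pairwise adjacent, and any tree decomposition puts a clique entirely inside one bag — forcing width ≥ 2. The upper and lower bounds meet at 2, so that is the treewidth.

2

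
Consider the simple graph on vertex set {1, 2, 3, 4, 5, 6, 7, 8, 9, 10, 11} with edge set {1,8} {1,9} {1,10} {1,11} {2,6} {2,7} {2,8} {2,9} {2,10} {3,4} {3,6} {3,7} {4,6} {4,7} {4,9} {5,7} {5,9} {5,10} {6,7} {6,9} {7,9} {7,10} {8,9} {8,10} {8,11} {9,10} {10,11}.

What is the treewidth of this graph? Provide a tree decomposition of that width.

The largest bag has 4 vertices, giving width 3; this decomposition certifies tw(G) ≤ 3. For the lower bound, the 4 vertices {1, 8, 10, 11} are pairwise adjacent, and any tree decomposition puts a clique entirely inside one bag — forcing width ≥ 3. The upper and lower bounds meet at 3, so that is the treewidth.

Treewidth 3.
Bags: B1 = {2, 8, 9, 10}  B2 = {1, 8, 9, 10}  B3 = {2, 7, 9, 10}  B4 = {5, 7, 9, 10}  B5 = {2, 6, 7, 9}  B6 = {4, 6, 7, 9}  B7 = {3, 4, 6, 7}  B8 = {1, 8, 10, 11}
Tree: B1–B2, B1–B3, B3–B4, B3–B5, B5–B6, B6–B7, B2–B8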